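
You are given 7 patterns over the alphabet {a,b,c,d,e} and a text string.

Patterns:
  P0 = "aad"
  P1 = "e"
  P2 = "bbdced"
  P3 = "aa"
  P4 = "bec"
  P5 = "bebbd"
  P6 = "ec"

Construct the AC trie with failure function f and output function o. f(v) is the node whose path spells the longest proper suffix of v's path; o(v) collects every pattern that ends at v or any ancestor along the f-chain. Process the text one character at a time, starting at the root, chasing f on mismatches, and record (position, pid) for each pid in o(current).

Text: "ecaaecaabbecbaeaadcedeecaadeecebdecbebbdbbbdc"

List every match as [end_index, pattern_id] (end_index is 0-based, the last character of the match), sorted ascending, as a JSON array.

Construct AC machine:
Trie nodes:
  0='ε' goto a→1 b→5 e→4
  1='a' goto a→2
  2='aa' goto d→3  ←P3
  3='aad' goto ·  ←P0
  4='e' goto c→16  ←P1
  5='b' goto b→6 e→11
  6='bb' goto d→7
  7='bbd' goto c→8
  8='bbdc' goto e→9
  9='bbdce' goto d→10
  10='bbdced' goto ·  ←P2
  11='be' goto b→13 c→12
  12='bec' goto ·  ←P4
  13='beb' goto b→14
  14='bebb' goto d→15
  15='bebbd' goto ·  ←P5
  16='ec' goto ·  ←P6

Failure links (BFS by depth):
  n1('a'): parent n0 fail=0; on 'a' 0 → fail=0;  out ∅∪∅=∅
  n4('e'): parent n0 fail=0; on 'e' 0 → fail=0;  out {1}∪∅={1}
  n5('b'): parent n0 fail=0; on 'b' 0 → fail=0;  out ∅∪∅=∅
  n2('aa'): parent n1 fail=0; on 'a' 0 → fail=1;  out {3}∪∅={3}
  n6('bb'): parent n5 fail=0; on 'b' 0 → fail=5;  out ∅∪∅=∅
  n11('be'): parent n5 fail=0; on 'e' 0 → fail=4;  out ∅∪{1}={1}
  n16('ec'): parent n4 fail=0; on 'c' 0 → fail=0;  out {6}∪∅={6}
  n3('aad'): parent n2 fail=1; on 'd' 1→0 → fail=0;  out {0}∪∅={0}
  n7('bbd'): parent n6 fail=5; on 'd' 5→0 → fail=0;  out ∅∪∅=∅
  n12('bec'): parent n11 fail=4; on 'c' 4 → fail=16;  out {4}∪{6}={4,6}
  n13('beb'): parent n11 fail=4; on 'b' 4→0 → fail=5;  out ∅∪∅=∅
  n8('bbdc'): parent n7 fail=0; on 'c' 0 → fail=0;  out ∅∪∅=∅
  n14('bebb'): parent n13 fail=5; on 'b' 5 → fail=6;  out ∅∪∅=∅
  n9('bbdce'): parent n8 fail=0; on 'e' 0 → fail=4;  out ∅∪{1}={1}
  n15('bebbd'): parent n14 fail=6; on 'd' 6 → fail=7;  out {5}∪∅={5}
  n10('bbdced'): parent n9 fail=4; on 'd' 4→0 → fail=0;  out {2}∪∅={2}

Text stream:
pos 0 'e': at 4  emit P1@[0:0]
pos 1 'c': at 16  emit P6@[0:1]
pos 2 'a': at 1 ·f
pos 3 'a': at 2  emit P3@[2:3]
pos 4 'e': at 4 ·f  emit P1@[4:4]
pos 5 'c': at 16  emit P6@[4:5]
pos 6 'a': at 1 ·f
pos 7 'a': at 2  emit P3@[6:7]
pos 8 'b': at 5 ·f
pos 9 'b': at 6
pos 10 'e': at 11 ·f  emit P1@[10:10]
pos 11 'c': at 12  emit P4@[9:11],P6@[10:11]
pos 12 'b': at 5 ·f
pos 13 'a': at 1 ·f
pos 14 'e': at 4 ·f  emit P1@[14:14]
pos 15 'a': at 1 ·f
pos 16 'a': at 2  emit P3@[15:16]
pos 17 'd': at 3  emit P0@[15:17]
pos 18 'c': at 0 ·f
pos 19 'e': at 4  emit P1@[19:19]
pos 20 'd': at 0 ·f
pos 21 'e': at 4  emit P1@[21:21]
pos 22 'e': at 4 ·f  emit P1@[22:22]
pos 23 'c': at 16  emit P6@[22:23]
pos 24 'a': at 1 ·f
pos 25 'a': at 2  emit P3@[24:25]
pos 26 'd': at 3  emit P0@[24:26]
pos 27 'e': at 4 ·f  emit P1@[27:27]
pos 28 'e': at 4 ·f  emit P1@[28:28]
pos 29 'c': at 16  emit P6@[28:29]
pos 30 'e': at 4 ·f  emit P1@[30:30]
pos 31 'b': at 5 ·f
pos 32 'd': at 0 ·f
pos 33 'e': at 4  emit P1@[33:33]
pos 34 'c': at 16  emit P6@[33:34]
pos 35 'b': at 5 ·f
pos 36 'e': at 11  emit P1@[36:36]
pos 37 'b': at 13
pos 38 'b': at 14
pos 39 'd': at 15  emit P5@[35:39]
pos 40 'b': at 5 ·f
pos 41 'b': at 6
pos 42 'b': at 6 ·f
pos 43 'd': at 7
pos 44 'c': at 8

All matches (sorted): [[0,1],[1,6],[3,3],[4,1],[5,6],[7,3],[10,1],[11,4],[11,6],[14,1],[16,3],[17,0],[19,1],[21,1],[22,1],[23,6],[25,3],[26,0],[27,1],[28,1],[29,6],[30,1],[33,1],[34,6],[36,1],[39,5]]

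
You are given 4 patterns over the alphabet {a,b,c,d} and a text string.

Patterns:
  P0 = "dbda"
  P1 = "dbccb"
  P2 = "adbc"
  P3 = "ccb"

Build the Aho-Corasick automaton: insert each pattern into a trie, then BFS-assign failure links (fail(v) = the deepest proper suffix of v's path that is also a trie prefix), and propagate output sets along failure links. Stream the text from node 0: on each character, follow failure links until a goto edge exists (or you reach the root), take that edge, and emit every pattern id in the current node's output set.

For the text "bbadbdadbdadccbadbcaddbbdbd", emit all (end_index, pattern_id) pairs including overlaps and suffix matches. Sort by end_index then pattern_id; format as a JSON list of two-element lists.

Build:
Trie nodes:
  n0 'ε': a→8 c→12 d→1
  n1 'd': b→2
  n2 'db': c→5 d→3
  n3 'dbd': a→4
  n4 'dbda': ·  [P0 ends]
  n5 'dbc': c→6
  n6 'dbcc': b→7
  n7 'dbccb': ·  [P1 ends]
  n8 'a': d→9
  n9 'ad': b→10
  n10 'adb': c→11
  n11 'adbc': ·  [P2 ends]
  n12 'c': c→13
  n13 'cc': b→14
  n14 'ccb': ·  [P3 ends]

Failure links (BFS by depth):
  n1('d'): parent n0 fail=0; on 'd' 0 → fail=0;  out ∅∪∅=∅
  n8('a'): parent n0 fail=0; on 'a' 0 → fail=0;  out ∅∪∅=∅
  n12('c'): parent n0 fail=0; on 'c' 0 → fail=0;  out ∅∪∅=∅
  n2('db'): parent n1 fail=0; on 'b' 0 → fail=0;  out ∅∪∅=∅
  n9('ad'): parent n8 fail=0; on 'd' 0 → fail=1;  out ∅∪∅=∅
  n13('cc'): parent n12 fail=0; on 'c' 0 → fail=12;  out ∅∪∅=∅
  n3('dbd'): parent n2 fail=0; on 'd' 0 → fail=1;  out ∅∪∅=∅
  n5('dbc'): parent n2 fail=0; on 'c' 0 → fail=12;  out ∅∪∅=∅
  n10('adb'): parent n9 fail=1; on 'b' 1 → fail=2;  out ∅∪∅=∅
  n14('ccb'): parent n13 fail=12; on 'b' 12→0 → fail=0;  out {3}∪∅={3}
  n4('dbda'): parent n3 fail=1; on 'a' 1→0 → fail=8;  out {0}∪∅={0}
  n6('dbcc'): parent n5 fail=12; on 'c' 12 → fail=13;  out ∅∪∅=∅
  n11('adbc'): parent n10 fail=2; on 'c' 2 → fail=5;  out {2}∪∅={2}
  n7('dbccb'): parent n6 fail=13; on 'b' 13 → fail=14;  out {1}∪{3}={1,3}

Text stream:
i=0 'b': node 0→0
i=1 'b': node 0→0
i=2 'a': node 0→8
i=3 'd': node 8→9
i=4 'b': node 9→10
i=5 'd': node 10→3 (fail-walked)
i=6 'a': node 3→4  emit P0@[3:6]
i=7 'd': node 4→9 (fail-walked)
i=8 'b': node 9→10
i=9 'd': node 10→3 (fail-walked)
i=10 'a': node 3→4  emit P0@[7:10]
i=11 'd': node 4→9 (fail-walked)
i=12 'c': node 9→12 (fail-walked)
i=13 'c': node 12→13
i=14 'b': node 13→14  emit P3@[12:14]
i=15 'a': node 14→8 (fail-walked)
i=16 'd': node 8→9
i=17 'b': node 9→10
i=18 'c': node 10→11  emit P2@[15:18]
i=19 'a': node 11→8 (fail-walked)
i=20 'd': node 8→9
i=21 'd': node 9→1 (fail-walked)
i=22 'b': node 1→2
i=23 'b': node 2→0 (fail-walked)
i=24 'd': node 0→1
i=25 'b': node 1→2
i=26 'd': node 2→3

Matches: [[6,0],[10,0],[14,3],[18,2]]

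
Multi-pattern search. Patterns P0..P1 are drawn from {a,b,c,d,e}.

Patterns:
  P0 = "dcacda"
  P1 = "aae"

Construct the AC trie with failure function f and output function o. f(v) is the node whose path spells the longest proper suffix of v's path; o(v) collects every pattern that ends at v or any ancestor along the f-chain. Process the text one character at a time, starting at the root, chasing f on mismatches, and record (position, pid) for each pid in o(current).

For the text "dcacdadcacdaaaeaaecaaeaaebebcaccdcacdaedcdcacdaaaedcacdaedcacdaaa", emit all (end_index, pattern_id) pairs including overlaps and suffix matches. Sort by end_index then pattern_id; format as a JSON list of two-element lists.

Build:
Trie (insert patterns):
  n0 'ε': a→7 d→1
  n1 'd': c→2
  n2 'dc': a→3
  n3 'dca': c→4
  n4 'dcac': d→5
  n5 'dcacd': a→6
  n6 'dcacda': ·  ←P0
  n7 'a': a→8
  n8 'aa': e→9
  n9 'aae': ·  ←P1

Failure links (BFS by depth):
  fail(1) 'd': from fail(0)=0 chase 'd': 0 ⇒ 0;  out=∅∪out(0)=∅
  fail(7) 'a': from fail(0)=0 chase 'a': 0 ⇒ 0;  out=∅∪out(0)=∅
  fail(2) 'dc': from fail(1)=0 chase 'c': 0 ⇒ 0;  out=∅∪out(0)=∅
  fail(8) 'aa': from fail(7)=0 chase 'a': 0 ⇒ 7;  out=∅∪out(7)=∅
  fail(3) 'dca': from fail(2)=0 chase 'a': 0 ⇒ 7;  out=∅∪out(7)=∅
  fail(9) 'aae': from fail(8)=7 chase 'e': 7→0 ⇒ 0;  out={1}∪out(0)={1}
  fail(4) 'dcac': from fail(3)=7 chase 'c': 7→0 ⇒ 0;  out=∅∪out(0)=∅
  fail(5) 'dcacd': from fail(4)=0 chase 'd': 0 ⇒ 1;  out=∅∪out(1)=∅
  fail(6) 'dcacda': from fail(5)=1 chase 'a': 1→0 ⇒ 7;  out={0}∪out(7)={0}

Scan:
[0] read 'd'  n0⇒n1
[1] read 'c'  n1⇒n2
[2] read 'a'  n2⇒n3
[3] read 'c'  n3⇒n4
[4] read 'd'  n4⇒n5
[5] read 'a'  n5⇒n6  ** P0@[0:5]
[6] read 'd'  n6⇒n1 (fail-walked)
[7] read 'c'  n1⇒n2
[8] read 'a'  n2⇒n3
[9] read 'c'  n3⇒n4
[10] read 'd'  n4⇒n5
[11] read 'a'  n5⇒n6  ** P0@[6:11]
[12] read 'a'  n6⇒n8 (fail-walked)
[13] read 'a'  n8⇒n8 (fail-walked)
[14] read 'e'  n8⇒n9  ** P1@[12:14]
[15] read 'a'  n9⇒n7 (fail-walked)
[16] read 'a'  n7⇒n8
[17] read 'e'  n8⇒n9  ** P1@[15:17]
[18] read 'c'  n9⇒n0 (fail-walked)
[19] read 'a'  n0⇒n7
[20] read 'a'  n7⇒n8
[21] read 'e'  n8⇒n9  ** P1@[19:21]
[22] read 'a'  n9⇒n7 (fail-walked)
[23] read 'a'  n7⇒n8
[24] read 'e'  n8⇒n9  ** P1@[22:24]
[25] read 'b'  n9⇒n0 (fail-walked)
[26] read 'e'  n0⇒n0
[27] read 'b'  n0⇒n0
[28] read 'c'  n0⇒n0
[29] read 'a'  n0⇒n7
[30] read 'c'  n7⇒n0 (fail-walked)
[31] read 'c'  n0⇒n0
[32] read 'd'  n0⇒n1
[33] read 'c'  n1⇒n2
[34] read 'a'  n2⇒n3
[35] read 'c'  n3⇒n4
[36] read 'd'  n4⇒n5
[37] read 'a'  n5⇒n6  ** P0@[32:37]
[38] read 'e'  n6⇒n0 (fail-walked)
[39] read 'd'  n0⇒n1
[40] read 'c'  n1⇒n2
[41] read 'd'  n2⇒n1 (fail-walked)
[42] read 'c'  n1⇒n2
[43] read 'a'  n2⇒n3
[44] read 'c'  n3⇒n4
[45] read 'd'  n4⇒n5
[46] read 'a'  n5⇒n6  ** P0@[41:46]
[47] read 'a'  n6⇒n8 (fail-walked)
[48] read 'a'  n8⇒n8 (fail-walked)
[49] read 'e'  n8⇒n9  ** P1@[47:49]
[50] read 'd'  n9⇒n1 (fail-walked)
[51] read 'c'  n1⇒n2
[52] read 'a'  n2⇒n3
[53] read 'c'  n3⇒n4
[54] read 'd'  n4⇒n5
[55] read 'a'  n5⇒n6  ** P0@[50:55]
[56] read 'e'  n6⇒n0 (fail-walked)
[57] read 'd'  n0⇒n1
[58] read 'c'  n1⇒n2
[59] read 'a'  n2⇒n3
[60] read 'c'  n3⇒n4
[61] read 'd'  n4⇒n5
[62] read 'a'  n5⇒n6  ** P0@[57:62]
[63] read 'a'  n6⇒n8 (fail-walked)
[64] read 'a'  n8⇒n8 (fail-walked)

Matches: [[5,0],[11,0],[14,1],[17,1],[21,1],[24,1],[37,0],[46,0],[49,1],[55,0],[62,0]]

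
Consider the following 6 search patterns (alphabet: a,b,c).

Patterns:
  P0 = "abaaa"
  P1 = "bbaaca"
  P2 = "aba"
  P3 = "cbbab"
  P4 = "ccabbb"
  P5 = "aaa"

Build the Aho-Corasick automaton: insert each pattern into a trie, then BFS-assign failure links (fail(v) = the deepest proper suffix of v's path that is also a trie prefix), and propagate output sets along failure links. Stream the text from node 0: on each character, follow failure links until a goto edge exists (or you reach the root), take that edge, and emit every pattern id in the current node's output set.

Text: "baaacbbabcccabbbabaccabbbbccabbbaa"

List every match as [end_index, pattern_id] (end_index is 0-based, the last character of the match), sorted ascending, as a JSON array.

Build automaton:
Trie (insert patterns):
  0='ε' goto a→1 b→6 c→12
  1='a' goto a→22 b→2
  2='ab' goto a→3
  3='aba' goto a→4  [P2 ends]
  4='abaa' goto a→5
  5='abaaa' goto ·  [P0 ends]
  6='b' goto b→7
  7='bb' goto a→8
  8='bba' goto a→9
  9='bbaa' goto c→10
  10='bbaac' goto a→11
  11='bbaaca' goto ·  [P1 ends]
  12='c' goto b→13 c→17
  13='cb' goto b→14
  14='cbb' goto a→15
  15='cbba' goto b→16
  16='cbbab' goto ·  [P3 ends]
  17='cc' goto a→18
  18='cca' goto b→19
  19='ccab' goto b→20
  20='ccabb' goto b→21
  21='ccabbb' goto ·  [P4 ends]
  22='aa' goto a→23
  23='aaa' goto ·  [P5 ends]

BFS fail/out derivation:
  n1('a'): parent n0 fail=0; on 'a' 0 → fail=0;  out ∅∪∅=∅
  n6('b'): parent n0 fail=0; on 'b' 0 → fail=0;  out ∅∪∅=∅
  n12('c'): parent n0 fail=0; on 'c' 0 → fail=0;  out ∅∪∅=∅
  n2('ab'): parent n1 fail=0; on 'b' 0 → fail=6;  out ∅∪∅=∅
  n7('bb'): parent n6 fail=0; on 'b' 0 → fail=6;  out ∅∪∅=∅
  n13('cb'): parent n12 fail=0; on 'b' 0 → fail=6;  out ∅∪∅=∅
  n17('cc'): parent n12 fail=0; on 'c' 0 → fail=12;  out ∅∪∅=∅
  n22('aa'): parent n1 fail=0; on 'a' 0 → fail=1;  out ∅∪∅=∅
  n3('aba'): parent n2 fail=6; on 'a' 6→0 → fail=1;  out {2}∪∅={2}
  n8('bba'): parent n7 fail=6; on 'a' 6→0 → fail=1;  out ∅∪∅=∅
  n14('cbb'): parent n13 fail=6; on 'b' 6 → fail=7;  out ∅∪∅=∅
  n18('cca'): parent n17 fail=12; on 'a' 12→0 → fail=1;  out ∅∪∅=∅
  n23('aaa'): parent n22 fail=1; on 'a' 1 → fail=22;  out {5}∪∅={5}
  n4('abaa'): parent n3 fail=1; on 'a' 1 → fail=22;  out ∅∪∅=∅
  n9('bbaa'): parent n8 fail=1; on 'a' 1 → fail=22;  out ∅∪∅=∅
  n15('cbba'): parent n14 fail=7; on 'a' 7 → fail=8;  out ∅∪∅=∅
  n19('ccab'): parent n18 fail=1; on 'b' 1 → fail=2;  out ∅∪∅=∅
  n5('abaaa'): parent n4 fail=22; on 'a' 22 → fail=23;  out {0}∪{5}={0,5}
  n10('bbaac'): parent n9 fail=22; on 'c' 22→1→0 → fail=12;  out ∅∪∅=∅
  n16('cbbab'): parent n15 fail=8; on 'b' 8→1 → fail=2;  out {3}∪∅={3}
  n20('ccabb'): parent n19 fail=2; on 'b' 2→6 → fail=7;  out ∅∪∅=∅
  n11('bbaaca'): parent n10 fail=12; on 'a' 12→0 → fail=1;  out {1}∪∅={1}
  n21('ccabbb'): parent n20 fail=7; on 'b' 7→6 → fail=7;  out {4}∪∅={4}

Scan:
[0] read 'b'  n0⇒n6
[1] read 'a'  n6⇒n1 (fail-walked)
[2] read 'a'  n1⇒n22
[3] read 'a'  n22⇒n23  → match P5@[1:3]
[4] read 'c'  n23⇒n12 (fail-walked)
[5] read 'b'  n12⇒n13
[6] read 'b'  n13⇒n14
[7] read 'a'  n14⇒n15
[8] read 'b'  n15⇒n16  → match P3@[4:8]
[9] read 'c'  n16⇒n12 (fail-walked)
[10] read 'c'  n12⇒n17
[11] read 'c'  n17⇒n17 (fail-walked)
[12] read 'a'  n17⇒n18
[13] read 'b'  n18⇒n19
[14] read 'b'  n19⇒n20
[15] read 'b'  n20⇒n21  → match P4@[10:15]
[16] read 'a'  n21⇒n8 (fail-walked)
[17] read 'b'  n8⇒n2 (fail-walked)
[18] read 'a'  n2⇒n3  → match P2@[16:18]
[19] read 'c'  n3⇒n12 (fail-walked)
[20] read 'c'  n12⇒n17
[21] read 'a'  n17⇒n18
[22] read 'b'  n18⇒n19
[23] read 'b'  n19⇒n20
[24] read 'b'  n20⇒n21  → match P4@[19:24]
[25] read 'b'  n21⇒n7 (fail-walked)
[26] read 'c'  n7⇒n12 (fail-walked)
[27] read 'c'  n12⇒n17
[28] read 'a'  n17⇒n18
[29] read 'b'  n18⇒n19
[30] read 'b'  n19⇒n20
[31] read 'b'  n20⇒n21  → match P4@[26:31]
[32] read 'a'  n21⇒n8 (fail-walked)
[33] read 'a'  n8⇒n9

Matches: [[3,5],[8,3],[15,4],[18,2],[24,4],[31,4]]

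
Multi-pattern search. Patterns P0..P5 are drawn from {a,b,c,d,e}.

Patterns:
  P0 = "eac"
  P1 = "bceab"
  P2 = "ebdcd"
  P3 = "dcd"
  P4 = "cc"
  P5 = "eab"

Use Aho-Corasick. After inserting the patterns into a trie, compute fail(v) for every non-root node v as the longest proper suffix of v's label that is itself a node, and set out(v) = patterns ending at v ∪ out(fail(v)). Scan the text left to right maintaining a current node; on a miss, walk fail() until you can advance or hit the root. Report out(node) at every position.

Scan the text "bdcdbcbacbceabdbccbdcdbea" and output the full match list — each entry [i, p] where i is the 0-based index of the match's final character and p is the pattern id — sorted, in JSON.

Construct AC machine:
Trie nodes:
  n0 'ε': b→4 c→16 d→13 e→1
  n1 'e': a→2 b→9
  n2 'ea': b→18 c→3
  n3 'eac': ·  ←P0
  n4 'b': c→5
  n5 'bc': e→6
  n6 'bce': a→7
  n7 'bcea': b→8
  n8 'bceab': ·  ←P1
  n9 'eb': d→10
  n10 'ebd': c→11
  n11 'ebdc': d→12
  n12 'ebdcd': ·  ←P2
  n13 'd': c→14
  n14 'dc': d→15
  n15 'dcd': ·  ←P3
  n16 'c': c→17
  n17 'cc': ·  ←P4
  n18 'eab': ·  ←P5

BFS fail/out derivation:
  n1('e'): parent n0 fail=0; on 'e' 0 → fail=0;  out ∅∪∅=∅
  n4('b'): parent n0 fail=0; on 'b' 0 → fail=0;  out ∅∪∅=∅
  n13('d'): parent n0 fail=0; on 'd' 0 → fail=0;  out ∅∪∅=∅
  n16('c'): parent n0 fail=0; on 'c' 0 → fail=0;  out ∅∪∅=∅
  n2('ea'): parent n1 fail=0; on 'a' 0 → fail=0;  out ∅∪∅=∅
  n5('bc'): parent n4 fail=0; on 'c' 0 → fail=16;  out ∅∪∅=∅
  n9('eb'): parent n1 fail=0; on 'b' 0 → fail=4;  out ∅∪∅=∅
  n14('dc'): parent n13 fail=0; on 'c' 0 → fail=16;  out ∅∪∅=∅
  n17('cc'): parent n16 fail=0; on 'c' 0 → fail=16;  out {4}∪∅={4}
  n3('eac'): parent n2 fail=0; on 'c' 0 → fail=16;  out {0}∪∅={0}
  n6('bce'): parent n5 fail=16; on 'e' 16→0 → fail=1;  out ∅∪∅=∅
  n10('ebd'): parent n9 fail=4; on 'd' 4→0 → fail=13;  out ∅∪∅=∅
  n15('dcd'): parent n14 fail=16; on 'd' 16→0 → fail=13;  out {3}∪∅={3}
  n18('eab'): parent n2 fail=0; on 'b' 0 → fail=4;  out {5}∪∅={5}
  n7('bcea'): parent n6 fail=1; on 'a' 1 → fail=2;  out ∅∪∅=∅
  n11('ebdc'): parent n10 fail=13; on 'c' 13 → fail=14;  out ∅∪∅=∅
  n8('bceab'): parent n7 fail=2; on 'b' 2 → fail=18;  out {1}∪{5}={1,5}
  n12('ebdcd'): parent n11 fail=14; on 'd' 14 → fail=15;  out {2}∪{3}={2,3}

Text stream:
[0] read 'b'  n0⇒n4
[1] read 'd'  n4⇒n13 (via fail)
[2] read 'c'  n13⇒n14
[3] read 'd'  n14⇒n15  ** P3@[1:3]
[4] read 'b'  n15⇒n4 (via fail)
[5] read 'c'  n4⇒n5
[6] read 'b'  n5⇒n4 (via fail)
[7] read 'a'  n4⇒n0 (via fail)
[8] read 'c'  n0⇒n16
[9] read 'b'  n16⇒n4 (via fail)
[10] read 'c'  n4⇒n5
[11] read 'e'  n5⇒n6
[12] read 'a'  n6⇒n7
[13] read 'b'  n7⇒n8  ** P1@[9:13],P5@[11:13]
[14] read 'd'  n8⇒n13 (via fail)
[15] read 'b'  n13⇒n4 (via fail)
[16] read 'c'  n4⇒n5
[17] read 'c'  n5⇒n17 (via fail)  ** P4@[16:17]
[18] read 'b'  n17⇒n4 (via fail)
[19] read 'd'  n4⇒n13 (via fail)
[20] read 'c'  n13⇒n14
[21] read 'd'  n14⇒n15  ** P3@[19:21]
[22] read 'b'  n15⇒n4 (via fail)
[23] read 'e'  n4⇒n1 (via fail)
[24] read 'a'  n1⇒n2

All matches (sorted): [[3,3],[13,1],[13,5],[17,4],[21,3]]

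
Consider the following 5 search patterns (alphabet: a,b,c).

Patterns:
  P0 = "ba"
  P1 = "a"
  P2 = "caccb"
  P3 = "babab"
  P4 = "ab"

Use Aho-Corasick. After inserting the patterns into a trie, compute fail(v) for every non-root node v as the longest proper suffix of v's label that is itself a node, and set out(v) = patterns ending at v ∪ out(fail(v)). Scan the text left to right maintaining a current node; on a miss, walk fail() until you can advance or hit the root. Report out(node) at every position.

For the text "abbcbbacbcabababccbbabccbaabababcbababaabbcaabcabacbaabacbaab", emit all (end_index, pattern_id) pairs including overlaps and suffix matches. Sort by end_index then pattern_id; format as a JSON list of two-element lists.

Build automaton:
Trie nodes:
  0='ε' goto a→3 b→1 c→4
  1='b' goto a→2
  2='ba' goto b→9  ←P0
  3='a' goto b→12  ←P1
  4='c' goto a→5
  5='ca' goto c→6
  6='cac' goto c→7
  7='cacc' goto b→8
  8='caccb' goto ·  ←P2
  9='bab' goto a→10
  10='baba' goto b→11
  11='babab' goto ·  ←P3
  12='ab' goto ·  ←P4

BFS fail/out derivation:
  fail(1) 'b': from fail(0)=0 chase 'b': 0 ⇒ 0;  out=∅∪out(0)=∅
  fail(3) 'a': from fail(0)=0 chase 'a': 0 ⇒ 0;  out={1}∪out(0)={1}
  fail(4) 'c': from fail(0)=0 chase 'c': 0 ⇒ 0;  out=∅∪out(0)=∅
  fail(2) 'ba': from fail(1)=0 chase 'a': 0 ⇒ 3;  out={0}∪out(3)={0,1}
  fail(5) 'ca': from fail(4)=0 chase 'a': 0 ⇒ 3;  out=∅∪out(3)={1}
  fail(12) 'ab': from fail(3)=0 chase 'b': 0 ⇒ 1;  out={4}∪out(1)={4}
  fail(6) 'cac': from fail(5)=3 chase 'c': 3→0 ⇒ 4;  out=∅∪out(4)=∅
  fail(9) 'bab': from fail(2)=3 chase 'b': 3 ⇒ 12;  out=∅∪out(12)={4}
  fail(7) 'cacc': from fail(6)=4 chase 'c': 4→0 ⇒ 4;  out=∅∪out(4)=∅
  fail(10) 'baba': from fail(9)=12 chase 'a': 12→1 ⇒ 2;  out=∅∪out(2)={0,1}
  fail(8) 'caccb': from fail(7)=4 chase 'b': 4→0 ⇒ 1;  out={2}∪out(1)={2}
  fail(11) 'babab': from fail(10)=2 chase 'b': 2 ⇒ 9;  out={3}∪out(9)={3,4}

Text stream:
[0] read 'a'  n0⇒n3  ** P1@[0:0]
[1] read 'b'  n3⇒n12  ** P4@[0:1]
[2] read 'b'  n12⇒n1 (fail-walked)
[3] read 'c'  n1⇒n4 (fail-walked)
[4] read 'b'  n4⇒n1 (fail-walked)
[5] read 'b'  n1⇒n1 (fail-walked)
[6] read 'a'  n1⇒n2  ** P0@[5:6],P1@[6:6]
[7] read 'c'  n2⇒n4 (fail-walked)
[8] read 'b'  n4⇒n1 (fail-walked)
[9] read 'c'  n1⇒n4 (fail-walked)
[10] read 'a'  n4⇒n5  ** P1@[10:10]
[11] read 'b'  n5⇒n12 (fail-walked)  ** P4@[10:11]
[12] read 'a'  n12⇒n2 (fail-walked)  ** P0@[11:12],P1@[12:12]
[13] read 'b'  n2⇒n9  ** P4@[12:13]
[14] read 'a'  n9⇒n10  ** P0@[13:14],P1@[14:14]
[15] read 'b'  n10⇒n11  ** P3@[11:15],P4@[14:15]
[16] read 'c'  n11⇒n4 (fail-walked)
[17] read 'c'  n4⇒n4 (fail-walked)
[18] read 'b'  n4⇒n1 (fail-walked)
[19] read 'b'  n1⇒n1 (fail-walked)
[20] read 'a'  n1⇒n2  ** P0@[19:20],P1@[20:20]
[21] read 'b'  n2⇒n9  ** P4@[20:21]
[22] read 'c'  n9⇒n4 (fail-walked)
[23] read 'c'  n4⇒n4 (fail-walked)
[24] read 'b'  n4⇒n1 (fail-walked)
[25] read 'a'  n1⇒n2  ** P0@[24:25],P1@[25:25]
[26] read 'a'  n2⇒n3 (fail-walked)  ** P1@[26:26]
[27] read 'b'  n3⇒n12  ** P4@[26:27]
[28] read 'a'  n12⇒n2 (fail-walked)  ** P0@[27:28],P1@[28:28]
[29] read 'b'  n2⇒n9  ** P4@[28:29]
[30] read 'a'  n9⇒n10  ** P0@[29:30],P1@[30:30]
[31] read 'b'  n10⇒n11  ** P3@[27:31],P4@[30:31]
[32] read 'c'  n11⇒n4 (fail-walked)
[33] read 'b'  n4⇒n1 (fail-walked)
[34] read 'a'  n1⇒n2  ** P0@[33:34],P1@[34:34]
[35] read 'b'  n2⇒n9  ** P4@[34:35]
[36] read 'a'  n9⇒n10  ** P0@[35:36],P1@[36:36]
[37] read 'b'  n10⇒n11  ** P3@[33:37],P4@[36:37]
[38] read 'a'  n11⇒n10 (fail-walked)  ** P0@[37:38],P1@[38:38]
[39] read 'a'  n10⇒n3 (fail-walked)  ** P1@[39:39]
[40] read 'b'  n3⇒n12  ** P4@[39:40]
[41] read 'b'  n12⇒n1 (fail-walked)
[42] read 'c'  n1⇒n4 (fail-walked)
[43] read 'a'  n4⇒n5  ** P1@[43:43]
[44] read 'a'  n5⇒n3 (fail-walked)  ** P1@[44:44]
[45] read 'b'  n3⇒n12  ** P4@[44:45]
[46] read 'c'  n12⇒n4 (fail-walked)
[47] read 'a'  n4⇒n5  ** P1@[47:47]
[48] read 'b'  n5⇒n12 (fail-walked)  ** P4@[47:48]
[49] read 'a'  n12⇒n2 (fail-walked)  ** P0@[48:49],P1@[49:49]
[50] read 'c'  n2⇒n4 (fail-walked)
[51] read 'b'  n4⇒n1 (fail-walked)
[52] read 'a'  n1⇒n2  ** P0@[51:52],P1@[52:52]
[53] read 'a'  n2⇒n3 (fail-walked)  ** P1@[53:53]
[54] read 'b'  n3⇒n12  ** P4@[53:54]
[55] read 'a'  n12⇒n2 (fail-walked)  ** P0@[54:55],P1@[55:55]
[56] read 'c'  n2⇒n4 (fail-walked)
[57] read 'b'  n4⇒n1 (fail-walked)
[58] read 'a'  n1⇒n2  ** P0@[57:58],P1@[58:58]
[59] read 'a'  n2⇒n3 (fail-walked)  ** P1@[59:59]
[60] read 'b'  n3⇒n12  ** P4@[59:60]

All matches (sorted): [[0,1],[1,4],[6,0],[6,1],[10,1],[11,4],[12,0],[12,1],[13,4],[14,0],[14,1],[15,3],[15,4],[20,0],[20,1],[21,4],[25,0],[25,1],[26,1],[27,4],[28,0],[28,1],[29,4],[30,0],[30,1],[31,3],[31,4],[34,0],[34,1],[35,4],[36,0],[36,1],[37,3],[37,4],[38,0],[38,1],[39,1],[40,4],[43,1],[44,1],[45,4],[47,1],[48,4],[49,0],[49,1],[52,0],[52,1],[53,1],[54,4],[55,0],[55,1],[58,0],[58,1],[59,1],[60,4]]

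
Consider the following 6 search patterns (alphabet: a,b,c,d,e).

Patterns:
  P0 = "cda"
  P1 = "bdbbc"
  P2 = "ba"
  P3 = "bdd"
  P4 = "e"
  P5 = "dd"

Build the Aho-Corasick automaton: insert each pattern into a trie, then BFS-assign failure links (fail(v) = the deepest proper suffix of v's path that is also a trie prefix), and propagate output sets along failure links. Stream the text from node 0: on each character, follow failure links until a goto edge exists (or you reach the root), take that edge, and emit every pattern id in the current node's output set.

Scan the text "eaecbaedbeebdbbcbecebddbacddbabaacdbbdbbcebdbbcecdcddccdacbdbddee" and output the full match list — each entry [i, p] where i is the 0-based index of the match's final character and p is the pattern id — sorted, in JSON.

Build:
Trie nodes:
  n0 'ε': b→4 c→1 d→12 e→11
  n1 'c': d→2
  n2 'cd': a→3
  n3 'cda': ·  ←P0
  n4 'b': a→9 d→5
  n5 'bd': b→6 d→10
  n6 'bdb': b→7
  n7 'bdbb': c→8
  n8 'bdbbc': ·  ←P1
  n9 'ba': ·  ←P2
  n10 'bdd': ·  ←P3
  n11 'e': ·  ←P4
  n12 'd': d→13
  n13 'dd': ·  ←P5

BFS fail/out derivation:
  fail(1) 'c': from fail(0)=0 chase 'c': 0 ⇒ 0;  out=∅∪out(0)=∅
  fail(4) 'b': from fail(0)=0 chase 'b': 0 ⇒ 0;  out=∅∪out(0)=∅
  fail(11) 'e': from fail(0)=0 chase 'e': 0 ⇒ 0;  out={4}∪out(0)={4}
  fail(12) 'd': from fail(0)=0 chase 'd': 0 ⇒ 0;  out=∅∪out(0)=∅
  fail(2) 'cd': from fail(1)=0 chase 'd': 0 ⇒ 12;  out=∅∪out(12)=∅
  fail(5) 'bd': from fail(4)=0 chase 'd': 0 ⇒ 12;  out=∅∪out(12)=∅
  fail(9) 'ba': from fail(4)=0 chase 'a': 0 ⇒ 0;  out={2}∪out(0)={2}
  fail(13) 'dd': from fail(12)=0 chase 'd': 0 ⇒ 12;  out={5}∪out(12)={5}
  fail(3) 'cda': from fail(2)=12 chase 'a': 12→0 ⇒ 0;  out={0}∪out(0)={0}
  fail(6) 'bdb': from fail(5)=12 chase 'b': 12→0 ⇒ 4;  out=∅∪out(4)=∅
  fail(10) 'bdd': from fail(5)=12 chase 'd': 12 ⇒ 13;  out={3}∪out(13)={3,5}
  fail(7) 'bdbb': from fail(6)=4 chase 'b': 4→0 ⇒ 4;  out=∅∪out(4)=∅
  fail(8) 'bdbbc': from fail(7)=4 chase 'c': 4→0 ⇒ 1;  out={1}∪out(1)={1}

Run:
[0] read 'e'  n0⇒n11  → match P4@[0:0]
[1] read 'a'  n11⇒n0 ·f
[2] read 'e'  n0⇒n11  → match P4@[2:2]
[3] read 'c'  n11⇒n1 ·f
[4] read 'b'  n1⇒n4 ·f
[5] read 'a'  n4⇒n9  → match P2@[4:5]
[6] read 'e'  n9⇒n11 ·f  → match P4@[6:6]
[7] read 'd'  n11⇒n12 ·f
[8] read 'b'  n12⇒n4 ·f
[9] read 'e'  n4⇒n11 ·f  → match P4@[9:9]
[10] read 'e'  n11⇒n11 ·f  → match P4@[10:10]
[11] read 'b'  n11⇒n4 ·f
[12] read 'd'  n4⇒n5
[13] read 'b'  n5⇒n6
[14] read 'b'  n6⇒n7
[15] read 'c'  n7⇒n8  → match P1@[11:15]
[16] read 'b'  n8⇒n4 ·f
[17] read 'e'  n4⇒n11 ·f  → match P4@[17:17]
[18] read 'c'  n11⇒n1 ·f
[19] read 'e'  n1⇒n11 ·f  → match P4@[19:19]
[20] read 'b'  n11⇒n4 ·f
[21] read 'd'  n4⇒n5
[22] read 'd'  n5⇒n10  → match P3@[20:22],P5@[21:22]
[23] read 'b'  n10⇒n4 ·f
[24] read 'a'  n4⇒n9  → match P2@[23:24]
[25] read 'c'  n9⇒n1 ·f
[26] read 'd'  n1⇒n2
[27] read 'd'  n2⇒n13 ·f  → match P5@[26:27]
[28] read 'b'  n13⇒n4 ·f
[29] read 'a'  n4⇒n9  → match P2@[28:29]
[30] read 'b'  n9⇒n4 ·f
[31] read 'a'  n4⇒n9  → match P2@[30:31]
[32] read 'a'  n9⇒n0 ·f
[33] read 'c'  n0⇒n1
[34] read 'd'  n1⇒n2
[35] read 'b'  n2⇒n4 ·f
[36] read 'b'  n4⇒n4 ·f
[37] read 'd'  n4⇒n5
[38] read 'b'  n5⇒n6
[39] read 'b'  n6⇒n7
[40] read 'c'  n7⇒n8  → match P1@[36:40]
[41] read 'e'  n8⇒n11 ·f  → match P4@[41:41]
[42] read 'b'  n11⇒n4 ·f
[43] read 'd'  n4⇒n5
[44] read 'b'  n5⇒n6
[45] read 'b'  n6⇒n7
[46] read 'c'  n7⇒n8  → match P1@[42:46]
[47] read 'e'  n8⇒n11 ·f  → match P4@[47:47]
[48] read 'c'  n11⇒n1 ·f
[49] read 'd'  n1⇒n2
[50] read 'c'  n2⇒n1 ·f
[51] read 'd'  n1⇒n2
[52] read 'd'  n2⇒n13 ·f  → match P5@[51:52]
[53] read 'c'  n13⇒n1 ·f
[54] read 'c'  n1⇒n1 ·f
[55] read 'd'  n1⇒n2
[56] read 'a'  n2⇒n3  → match P0@[54:56]
[57] read 'c'  n3⇒n1 ·f
[58] read 'b'  n1⇒n4 ·f
[59] read 'd'  n4⇒n5
[60] read 'b'  n5⇒n6
[61] read 'd'  n6⇒n5 ·f
[62] read 'd'  n5⇒n10  → match P3@[60:62],P5@[61:62]
[63] read 'e'  n10⇒n11 ·f  → match P4@[63:63]
[64] read 'e'  n11⇒n11 ·f  → match P4@[64:64]

All matches (sorted): [[0,4],[2,4],[5,2],[6,4],[9,4],[10,4],[15,1],[17,4],[19,4],[22,3],[22,5],[24,2],[27,5],[29,2],[31,2],[40,1],[41,4],[46,1],[47,4],[52,5],[56,0],[62,3],[62,5],[63,4],[64,4]]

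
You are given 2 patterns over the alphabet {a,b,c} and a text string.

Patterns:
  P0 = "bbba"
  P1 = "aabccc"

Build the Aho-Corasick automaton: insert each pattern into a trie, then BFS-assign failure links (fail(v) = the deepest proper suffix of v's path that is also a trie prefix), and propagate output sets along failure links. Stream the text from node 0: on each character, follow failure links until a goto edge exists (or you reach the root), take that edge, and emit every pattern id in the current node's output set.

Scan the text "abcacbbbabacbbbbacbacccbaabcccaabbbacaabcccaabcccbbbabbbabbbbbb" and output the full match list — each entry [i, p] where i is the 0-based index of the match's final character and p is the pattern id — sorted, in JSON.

Build automaton:
Trie nodes:
  0='ε' goto a→5 b→1
  1='b' goto b→2
  2='bb' goto b→3
  3='bbb' goto a→4
  4='bbba' goto ·  ←P0
  5='a' goto a→6
  6='aa' goto b→7
  7='aab' goto c→8
  8='aabc' goto c→9
  9='aabcc' goto c→10
  10='aabccc' goto ·  ←P1

Failure links (BFS by depth):
  n1('b'): parent n0 fail=0; on 'b' 0 → fail=0;  out ∅∪∅=∅
  n5('a'): parent n0 fail=0; on 'a' 0 → fail=0;  out ∅∪∅=∅
  n2('bb'): parent n1 fail=0; on 'b' 0 → fail=1;  out ∅∪∅=∅
  n6('aa'): parent n5 fail=0; on 'a' 0 → fail=5;  out ∅∪∅=∅
  n3('bbb'): parent n2 fail=1; on 'b' 1 → fail=2;  out ∅∪∅=∅
  n7('aab'): parent n6 fail=5; on 'b' 5→0 → fail=1;  out ∅∪∅=∅
  n4('bbba'): parent n3 fail=2; on 'a' 2→1→0 → fail=5;  out {0}∪∅={0}
  n8('aabc'): parent n7 fail=1; on 'c' 1→0 → fail=0;  out ∅∪∅=∅
  n9('aabcc'): parent n8 fail=0; on 'c' 0 → fail=0;  out ∅∪∅=∅
  n10('aabccc'): parent n9 fail=0; on 'c' 0 → fail=0;  out {1}∪∅={1}

Text stream:
[0] read 'a'  n0⇒n5
[1] read 'b'  n5⇒n1 ·f
[2] read 'c'  n1⇒n0 ·f
[3] read 'a'  n0⇒n5
[4] read 'c'  n5⇒n0 ·f
[5] read 'b'  n0⇒n1
[6] read 'b'  n1⇒n2
[7] read 'b'  n2⇒n3
[8] read 'a'  n3⇒n4  ** P0@[5:8]
[9] read 'b'  n4⇒n1 ·f
[10] read 'a'  n1⇒n5 ·f
[11] read 'c'  n5⇒n0 ·f
[12] read 'b'  n0⇒n1
[13] read 'b'  n1⇒n2
[14] read 'b'  n2⇒n3
[15] read 'b'  n3⇒n3 ·f
[16] read 'a'  n3⇒n4  ** P0@[13:16]
[17] read 'c'  n4⇒n0 ·f
[18] read 'b'  n0⇒n1
[19] read 'a'  n1⇒n5 ·f
[20] read 'c'  n5⇒n0 ·f
[21] read 'c'  n0⇒n0
[22] read 'c'  n0⇒n0
[23] read 'b'  n0⇒n1
[24] read 'a'  n1⇒n5 ·f
[25] read 'a'  n5⇒n6
[26] read 'b'  n6⇒n7
[27] read 'c'  n7⇒n8
[28] read 'c'  n8⇒n9
[29] read 'c'  n9⇒n10  ** P1@[24:29]
[30] read 'a'  n10⇒n5 ·f
[31] read 'a'  n5⇒n6
[32] read 'b'  n6⇒n7
[33] read 'b'  n7⇒n2 ·f
[34] read 'b'  n2⇒n3
[35] read 'a'  n3⇒n4  ** P0@[32:35]
[36] read 'c'  n4⇒n0 ·f
[37] read 'a'  n0⇒n5
[38] read 'a'  n5⇒n6
[39] read 'b'  n6⇒n7
[40] read 'c'  n7⇒n8
[41] read 'c'  n8⇒n9
[42] read 'c'  n9⇒n10  ** P1@[37:42]
[43] read 'a'  n10⇒n5 ·f
[44] read 'a'  n5⇒n6
[45] read 'b'  n6⇒n7
[46] read 'c'  n7⇒n8
[47] read 'c'  n8⇒n9
[48] read 'c'  n9⇒n10  ** P1@[43:48]
[49] read 'b'  n10⇒n1 ·f
[50] read 'b'  n1⇒n2
[51] read 'b'  n2⇒n3
[52] read 'a'  n3⇒n4  ** P0@[49:52]
[53] read 'b'  n4⇒n1 ·f
[54] read 'b'  n1⇒n2
[55] read 'b'  n2⇒n3
[56] read 'a'  n3⇒n4  ** P0@[53:56]
[57] read 'b'  n4⇒n1 ·f
[58] read 'b'  n1⇒n2
[59] read 'b'  n2⇒n3
[60] read 'b'  n3⇒n3 ·f
[61] read 'b'  n3⇒n3 ·f
[62] read 'b'  n3⇒n3 ·f

Matches: [[8,0],[16,0],[29,1],[35,0],[42,1],[48,1],[52,0],[56,0]]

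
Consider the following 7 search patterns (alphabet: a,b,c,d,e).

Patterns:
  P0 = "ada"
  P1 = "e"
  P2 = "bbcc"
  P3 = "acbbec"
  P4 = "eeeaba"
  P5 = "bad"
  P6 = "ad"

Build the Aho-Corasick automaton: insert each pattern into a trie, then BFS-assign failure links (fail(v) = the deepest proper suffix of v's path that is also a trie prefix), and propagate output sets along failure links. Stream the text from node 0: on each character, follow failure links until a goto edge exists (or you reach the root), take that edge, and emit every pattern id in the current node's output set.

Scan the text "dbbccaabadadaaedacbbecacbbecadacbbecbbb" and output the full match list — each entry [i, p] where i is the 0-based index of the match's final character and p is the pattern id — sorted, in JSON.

Construct AC machine:
Trie (insert patterns):
  0='ε' goto a→1 b→5 e→4
  1='a' goto c→9 d→2
  2='ad' goto a→3  [P6 ends]
  3='ada' goto ·  [P0 ends]
  4='e' goto e→14  [P1 ends]
  5='b' goto a→19 b→6
  6='bb' goto c→7
  7='bbc' goto c→8
  8='bbcc' goto ·  [P2 ends]
  9='ac' goto b→10
  10='acb' goto b→11
  11='acbb' goto e→12
  12='acbbe' goto c→13
  13='acbbec' goto ·  [P3 ends]
  14='ee' goto e→15
  15='eee' goto a→16
  16='eeea' goto b→17
  17='eeeab' goto a→18
  18='eeeaba' goto ·  [P4 ends]
  19='ba' goto d→20
  20='bad' goto ·  [P5 ends]

BFS fail/out derivation:
  fail(1) 'a': from fail(0)=0 chase 'a': 0 ⇒ 0;  out=∅∪out(0)=∅
  fail(4) 'e': from fail(0)=0 chase 'e': 0 ⇒ 0;  out={1}∪out(0)={1}
  fail(5) 'b': from fail(0)=0 chase 'b': 0 ⇒ 0;  out=∅∪out(0)=∅
  fail(2) 'ad': from fail(1)=0 chase 'd': 0 ⇒ 0;  out={6}∪out(0)={6}
  fail(6) 'bb': from fail(5)=0 chase 'b': 0 ⇒ 5;  out=∅∪out(5)=∅
  fail(9) 'ac': from fail(1)=0 chase 'c': 0 ⇒ 0;  out=∅∪out(0)=∅
  fail(14) 'ee': from fail(4)=0 chase 'e': 0 ⇒ 4;  out=∅∪out(4)={1}
  fail(19) 'ba': from fail(5)=0 chase 'a': 0 ⇒ 1;  out=∅∪out(1)=∅
  fail(3) 'ada': from fail(2)=0 chase 'a': 0 ⇒ 1;  out={0}∪out(1)={0}
  fail(7) 'bbc': from fail(6)=5 chase 'c': 5→0 ⇒ 0;  out=∅∪out(0)=∅
  fail(10) 'acb': from fail(9)=0 chase 'b': 0 ⇒ 5;  out=∅∪out(5)=∅
  fail(15) 'eee': from fail(14)=4 chase 'e': 4 ⇒ 14;  out=∅∪out(14)={1}
  fail(20) 'bad': from fail(19)=1 chase 'd': 1 ⇒ 2;  out={5}∪out(2)={5,6}
  fail(8) 'bbcc': from fail(7)=0 chase 'c': 0 ⇒ 0;  out={2}∪out(0)={2}
  fail(11) 'acbb': from fail(10)=5 chase 'b': 5 ⇒ 6;  out=∅∪out(6)=∅
  fail(16) 'eeea': from fail(15)=14 chase 'a': 14→4→0 ⇒ 1;  out=∅∪out(1)=∅
  fail(12) 'acbbe': from fail(11)=6 chase 'e': 6→5→0 ⇒ 4;  out=∅∪out(4)={1}
  fail(17) 'eeeab': from fail(16)=1 chase 'b': 1→0 ⇒ 5;  out=∅∪out(5)=∅
  fail(13) 'acbbec': from fail(12)=4 chase 'c': 4→0 ⇒ 0;  out={3}∪out(0)={3}
  fail(18) 'eeeaba': from fail(17)=5 chase 'a': 5 ⇒ 19;  out={4}∪out(19)={4}

Scan:
[0] read 'd'  n0⇒n0
[1] read 'b'  n0⇒n5
[2] read 'b'  n5⇒n6
[3] read 'c'  n6⇒n7
[4] read 'c'  n7⇒n8  emit P2@[1:4]
[5] read 'a'  n8⇒n1 (via fail)
[6] read 'a'  n1⇒n1 (via fail)
[7] read 'b'  n1⇒n5 (via fail)
[8] read 'a'  n5⇒n19
[9] read 'd'  n19⇒n20  emit P5@[7:9],P6@[8:9]
[10] read 'a'  n20⇒n3 (via fail)  emit P0@[8:10]
[11] read 'd'  n3⇒n2 (via fail)  emit P6@[10:11]
[12] read 'a'  n2⇒n3  emit P0@[10:12]
[13] read 'a'  n3⇒n1 (via fail)
[14] read 'e'  n1⇒n4 (via fail)  emit P1@[14:14]
[15] read 'd'  n4⇒n0 (via fail)
[16] read 'a'  n0⇒n1
[17] read 'c'  n1⇒n9
[18] read 'b'  n9⇒n10
[19] read 'b'  n10⇒n11
[20] read 'e'  n11⇒n12  emit P1@[20:20]
[21] read 'c'  n12⇒n13  emit P3@[16:21]
[22] read 'a'  n13⇒n1 (via fail)
[23] read 'c'  n1⇒n9
[24] read 'b'  n9⇒n10
[25] read 'b'  n10⇒n11
[26] read 'e'  n11⇒n12  emit P1@[26:26]
[27] read 'c'  n12⇒n13  emit P3@[22:27]
[28] read 'a'  n13⇒n1 (via fail)
[29] read 'd'  n1⇒n2  emit P6@[28:29]
[30] read 'a'  n2⇒n3  emit P0@[28:30]
[31] read 'c'  n3⇒n9 (via fail)
[32] read 'b'  n9⇒n10
[33] read 'b'  n10⇒n11
[34] read 'e'  n11⇒n12  emit P1@[34:34]
[35] read 'c'  n12⇒n13  emit P3@[30:35]
[36] read 'b'  n13⇒n5 (via fail)
[37] read 'b'  n5⇒n6
[38] read 'b'  n6⇒n6 (via fail)

Result: [[4,2],[9,5],[9,6],[10,0],[11,6],[12,0],[14,1],[20,1],[21,3],[26,1],[27,3],[29,6],[30,0],[34,1],[35,3]]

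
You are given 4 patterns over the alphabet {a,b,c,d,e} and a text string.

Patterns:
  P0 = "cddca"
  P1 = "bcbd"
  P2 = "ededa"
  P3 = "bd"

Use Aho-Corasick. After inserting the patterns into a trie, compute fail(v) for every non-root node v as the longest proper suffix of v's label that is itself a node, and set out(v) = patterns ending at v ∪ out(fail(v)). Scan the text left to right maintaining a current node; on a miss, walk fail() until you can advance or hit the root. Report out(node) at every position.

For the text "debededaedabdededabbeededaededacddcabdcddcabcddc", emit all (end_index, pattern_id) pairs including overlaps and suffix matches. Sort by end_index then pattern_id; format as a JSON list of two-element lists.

Construct AC machine:
Trie nodes:
  0='ε' goto b→6 c→1 e→10
  1='c' goto d→2
  2='cd' goto d→3
  3='cdd' goto c→4
  4='cddc' goto a→5
  5='cddca' goto ·  ←P0
  6='b' goto c→7 d→15
  7='bc' goto b→8
  8='bcb' goto d→9
  9='bcbd' goto ·  ←P1
  10='e' goto d→11
  11='ed' goto e→12
  12='ede' goto d→13
  13='eded' goto a→14
  14='ededa' goto ·  ←P2
  15='bd' goto ·  ←P3

Failure links (BFS by depth):
  fail(1) 'c': from fail(0)=0 chase 'c': 0 ⇒ 0;  out=∅∪out(0)=∅
  fail(6) 'b': from fail(0)=0 chase 'b': 0 ⇒ 0;  out=∅∪out(0)=∅
  fail(10) 'e': from fail(0)=0 chase 'e': 0 ⇒ 0;  out=∅∪out(0)=∅
  fail(2) 'cd': from fail(1)=0 chase 'd': 0 ⇒ 0;  out=∅∪out(0)=∅
  fail(7) 'bc': from fail(6)=0 chase 'c': 0 ⇒ 1;  out=∅∪out(1)=∅
  fail(11) 'ed': from fail(10)=0 chase 'd': 0 ⇒ 0;  out=∅∪out(0)=∅
  fail(15) 'bd': from fail(6)=0 chase 'd': 0 ⇒ 0;  out={3}∪out(0)={3}
  fail(3) 'cdd': from fail(2)=0 chase 'd': 0 ⇒ 0;  out=∅∪out(0)=∅
  fail(8) 'bcb': from fail(7)=1 chase 'b': 1→0 ⇒ 6;  out=∅∪out(6)=∅
  fail(12) 'ede': from fail(11)=0 chase 'e': 0 ⇒ 10;  out=∅∪out(10)=∅
  fail(4) 'cddc': from fail(3)=0 chase 'c': 0 ⇒ 1;  out=∅∪out(1)=∅
  fail(9) 'bcbd': from fail(8)=6 chase 'd': 6 ⇒ 15;  out={1}∪out(15)={1,3}
  fail(13) 'eded': from fail(12)=10 chase 'd': 10 ⇒ 11;  out=∅∪out(11)=∅
  fail(5) 'cddca': from fail(4)=1 chase 'a': 1→0 ⇒ 0;  out={0}∪out(0)={0}
  fail(14) 'ededa': from fail(13)=11 chase 'a': 11→0 ⇒ 0;  out={2}∪out(0)={2}

Run:
[0] read 'd'  n0⇒n0
[1] read 'e'  n0⇒n10
[2] read 'b'  n10⇒n6 (via fail)
[3] read 'e'  n6⇒n10 (via fail)
[4] read 'd'  n10⇒n11
[5] read 'e'  n11⇒n12
[6] read 'd'  n12⇒n13
[7] read 'a'  n13⇒n14  emit P2@[3:7]
[8] read 'e'  n14⇒n10 (via fail)
[9] read 'd'  n10⇒n11
[10] read 'a'  n11⇒n0 (via fail)
[11] read 'b'  n0⇒n6
[12] read 'd'  n6⇒n15  emit P3@[11:12]
[13] read 'e'  n15⇒n10 (via fail)
[14] read 'd'  n10⇒n11
[15] read 'e'  n11⇒n12
[16] read 'd'  n12⇒n13
[17] read 'a'  n13⇒n14  emit P2@[13:17]
[18] read 'b'  n14⇒n6 (via fail)
[19] read 'b'  n6⇒n6 (via fail)
[20] read 'e'  n6⇒n10 (via fail)
[21] read 'e'  n10⇒n10 (via fail)
[22] read 'd'  n10⇒n11
[23] read 'e'  n11⇒n12
[24] read 'd'  n12⇒n13
[25] read 'a'  n13⇒n14  emit P2@[21:25]
[26] read 'e'  n14⇒n10 (via fail)
[27] read 'd'  n10⇒n11
[28] read 'e'  n11⇒n12
[29] read 'd'  n12⇒n13
[30] read 'a'  n13⇒n14  emit P2@[26:30]
[31] read 'c'  n14⇒n1 (via fail)
[32] read 'd'  n1⇒n2
[33] read 'd'  n2⇒n3
[34] read 'c'  n3⇒n4
[35] read 'a'  n4⇒n5  emit P0@[31:35]
[36] read 'b'  n5⇒n6 (via fail)
[37] read 'd'  n6⇒n15  emit P3@[36:37]
[38] read 'c'  n15⇒n1 (via fail)
[39] read 'd'  n1⇒n2
[40] read 'd'  n2⇒n3
[41] read 'c'  n3⇒n4
[42] read 'a'  n4⇒n5  emit P0@[38:42]
[43] read 'b'  n5⇒n6 (via fail)
[44] read 'c'  n6⇒n7
[45] read 'd'  n7⇒n2 (via fail)
[46] read 'd'  n2⇒n3
[47] read 'c'  n3⇒n4

All matches (sorted): [[7,2],[12,3],[17,2],[25,2],[30,2],[35,0],[37,3],[42,0]]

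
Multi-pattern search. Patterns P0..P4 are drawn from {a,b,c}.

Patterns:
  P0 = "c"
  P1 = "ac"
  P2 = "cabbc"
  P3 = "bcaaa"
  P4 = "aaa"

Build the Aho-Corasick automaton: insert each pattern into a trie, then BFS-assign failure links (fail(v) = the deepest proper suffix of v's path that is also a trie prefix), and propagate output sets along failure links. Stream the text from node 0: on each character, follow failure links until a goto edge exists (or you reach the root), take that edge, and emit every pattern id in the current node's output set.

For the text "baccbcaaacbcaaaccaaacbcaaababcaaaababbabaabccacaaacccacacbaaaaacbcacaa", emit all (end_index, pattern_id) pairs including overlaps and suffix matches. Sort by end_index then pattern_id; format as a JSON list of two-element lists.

Build automaton:
Trie (insert patterns):
  0='ε' goto a→2 b→8 c→1
  1='c' goto a→4  [P0 ends]
  2='a' goto a→13 c→3
  3='ac' goto ·  [P1 ends]
  4='ca' goto b→5
  5='cab' goto b→6
  6='cabb' goto c→7
  7='cabbc' goto ·  [P2 ends]
  8='b' goto c→9
  9='bc' goto a→10
  10='bca' goto a→11
  11='bcaa' goto a→12
  12='bcaaa' goto ·  [P3 ends]
  13='aa' goto a→14
  14='aaa' goto ·  [P4 ends]

BFS fail/out derivation:
  n1('c'): parent n0 fail=0; on 'c' 0 → fail=0;  out {0}∪∅={0}
  n2('a'): parent n0 fail=0; on 'a' 0 → fail=0;  out ∅∪∅=∅
  n8('b'): parent n0 fail=0; on 'b' 0 → fail=0;  out ∅∪∅=∅
  n3('ac'): parent n2 fail=0; on 'c' 0 → fail=1;  out {1}∪{0}={0,1}
  n4('ca'): parent n1 fail=0; on 'a' 0 → fail=2;  out ∅∪∅=∅
  n9('bc'): parent n8 fail=0; on 'c' 0 → fail=1;  out ∅∪{0}={0}
  n13('aa'): parent n2 fail=0; on 'a' 0 → fail=2;  out ∅∪∅=∅
  n5('cab'): parent n4 fail=2; on 'b' 2→0 → fail=8;  out ∅∪∅=∅
  n10('bca'): parent n9 fail=1; on 'a' 1 → fail=4;  out ∅∪∅=∅
  n14('aaa'): parent n13 fail=2; on 'a' 2 → fail=13;  out {4}∪∅={4}
  n6('cabb'): parent n5 fail=8; on 'b' 8→0 → fail=8;  out ∅∪∅=∅
  n11('bcaa'): parent n10 fail=4; on 'a' 4→2 → fail=13;  out ∅∪∅=∅
  n7('cabbc'): parent n6 fail=8; on 'c' 8 → fail=9;  out {2}∪{0}={0,2}
  n12('bcaaa'): parent n11 fail=13; on 'a' 13 → fail=14;  out {3}∪{4}={3,4}

Run:
i=0 'b': node 0→8
i=1 'a': node 8→2 (via fail)
i=2 'c': node 2→3  emit P0@[2:2],P1@[1:2]
i=3 'c': node 3→1 (via fail)  emit P0@[3:3]
i=4 'b': node 1→8 (via fail)
i=5 'c': node 8→9  emit P0@[5:5]
i=6 'a': node 9→10
i=7 'a': node 10→11
i=8 'a': node 11→12  emit P3@[4:8],P4@[6:8]
i=9 'c': node 12→3 (via fail)  emit P0@[9:9],P1@[8:9]
i=10 'b': node 3→8 (via fail)
i=11 'c': node 8→9  emit P0@[11:11]
i=12 'a': node 9→10
i=13 'a': node 10→11
i=14 'a': node 11→12  emit P3@[10:14],P4@[12:14]
i=15 'c': node 12→3 (via fail)  emit P0@[15:15],P1@[14:15]
i=16 'c': node 3→1 (via fail)  emit P0@[16:16]
i=17 'a': node 1→4
i=18 'a': node 4→13 (via fail)
i=19 'a': node 13→14  emit P4@[17:19]
i=20 'c': node 14→3 (via fail)  emit P0@[20:20],P1@[19:20]
i=21 'b': node 3→8 (via fail)
i=22 'c': node 8→9  emit P0@[22:22]
i=23 'a': node 9→10
i=24 'a': node 10→11
i=25 'a': node 11→12  emit P3@[21:25],P4@[23:25]
i=26 'b': node 12→8 (via fail)
i=27 'a': node 8→2 (via fail)
i=28 'b': node 2→8 (via fail)
i=29 'c': node 8→9  emit P0@[29:29]
i=30 'a': node 9→10
i=31 'a': node 10→11
i=32 'a': node 11→12  emit P3@[28:32],P4@[30:32]
i=33 'a': node 12→14 (via fail)  emit P4@[31:33]
i=34 'b': node 14→8 (via fail)
i=35 'a': node 8→2 (via fail)
i=36 'b': node 2→8 (via fail)
i=37 'b': node 8→8 (via fail)
i=38 'a': node 8→2 (via fail)
i=39 'b': node 2→8 (via fail)
i=40 'a': node 8→2 (via fail)
i=41 'a': node 2→13
i=42 'b': node 13→8 (via fail)
i=43 'c': node 8→9  emit P0@[43:43]
i=44 'c': node 9→1 (via fail)  emit P0@[44:44]
i=45 'a': node 1→4
i=46 'c': node 4→3 (via fail)  emit P0@[46:46],P1@[45:46]
i=47 'a': node 3→4 (via fail)
i=48 'a': node 4→13 (via fail)
i=49 'a': node 13→14  emit P4@[47:49]
i=50 'c': node 14→3 (via fail)  emit P0@[50:50],P1@[49:50]
i=51 'c': node 3→1 (via fail)  emit P0@[51:51]
i=52 'c': node 1→1 (via fail)  emit P0@[52:52]
i=53 'a': node 1→4
i=54 'c': node 4→3 (via fail)  emit P0@[54:54],P1@[53:54]
i=55 'a': node 3→4 (via fail)
i=56 'c': node 4→3 (via fail)  emit P0@[56:56],P1@[55:56]
i=57 'b': node 3→8 (via fail)
i=58 'a': node 8→2 (via fail)
i=59 'a': node 2→13
i=60 'a': node 13→14  emit P4@[58:60]
i=61 'a': node 14→14 (via fail)  emit P4@[59:61]
i=62 'a': node 14→14 (via fail)  emit P4@[60:62]
i=63 'c': node 14→3 (via fail)  emit P0@[63:63],P1@[62:63]
i=64 'b': node 3→8 (via fail)
i=65 'c': node 8→9  emit P0@[65:65]
i=66 'a': node 9→10
i=67 'c': node 10→3 (via fail)  emit P0@[67:67],P1@[66:67]
i=68 'a': node 3→4 (via fail)
i=69 'a': node 4→13 (via fail)

All matches (sorted): [[2,0],[2,1],[3,0],[5,0],[8,3],[8,4],[9,0],[9,1],[11,0],[14,3],[14,4],[15,0],[15,1],[16,0],[19,4],[20,0],[20,1],[22,0],[25,3],[25,4],[29,0],[32,3],[32,4],[33,4],[43,0],[44,0],[46,0],[46,1],[49,4],[50,0],[50,1],[51,0],[52,0],[54,0],[54,1],[56,0],[56,1],[60,4],[61,4],[62,4],[63,0],[63,1],[65,0],[67,0],[67,1]]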